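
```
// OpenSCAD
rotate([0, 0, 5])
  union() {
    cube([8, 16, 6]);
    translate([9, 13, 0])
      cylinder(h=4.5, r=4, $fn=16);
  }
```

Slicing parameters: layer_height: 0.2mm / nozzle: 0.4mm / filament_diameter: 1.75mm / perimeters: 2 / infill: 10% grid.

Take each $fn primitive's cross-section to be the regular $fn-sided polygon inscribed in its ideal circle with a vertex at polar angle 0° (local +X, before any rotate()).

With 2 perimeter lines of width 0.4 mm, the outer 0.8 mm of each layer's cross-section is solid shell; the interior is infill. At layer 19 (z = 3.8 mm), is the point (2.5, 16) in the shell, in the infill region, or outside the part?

shell

At z = 3.8 mm: the cube (footprint 8×16) is included at this height; the cylinder at (9, 13): section is a regular 16-gon, circumradius r=4; Merging all regions: the regions partially overlap (shared area 15.93 mm²), so overlapping operands fuse into one piece — 1 connected region; (rotated 5° about Z; rotation is an isometry so areas/perimeters/island counts are preserved). Overall, the cross-section is a single solid region. Undo the 5° rotation: the query point maps to (3.885, 15.721) in the un-rotated model frame. The nearest boundary edge runs (0.00, 16.00)→(6.43, 16.00); distance from the point to it = 0.28 mm. The point is inside the cross-section, 0.28 mm from the nearest boundary — within the 0.8 mm shell band (2 × 0.4).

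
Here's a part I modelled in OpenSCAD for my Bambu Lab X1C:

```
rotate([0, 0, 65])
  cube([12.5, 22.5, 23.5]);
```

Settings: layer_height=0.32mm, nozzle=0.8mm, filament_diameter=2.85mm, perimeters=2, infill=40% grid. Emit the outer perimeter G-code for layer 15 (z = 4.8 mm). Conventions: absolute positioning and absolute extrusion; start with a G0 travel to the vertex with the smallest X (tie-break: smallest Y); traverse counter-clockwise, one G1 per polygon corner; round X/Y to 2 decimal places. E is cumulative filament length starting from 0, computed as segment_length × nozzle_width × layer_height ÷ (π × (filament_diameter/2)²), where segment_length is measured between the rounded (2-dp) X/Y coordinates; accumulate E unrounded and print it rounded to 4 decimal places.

G0 X-20.39 Y9.51 Z4.80
G1 X0.00 Y0.00 E0.9029
G1 X5.28 Y11.33 E1.4045
G1 X-15.11 Y20.84 E2.3073
G1 X-20.39 Y9.51 E2.8089

At z = 4.8 mm: the cube is present — its section is the full 12.5×22.5 rectangle; (rotated 65° about Z; rotation is an isometry so areas/perimeters/island counts are preserved). The outline is a single polygon with 4 vertices. Extrusion per mm of travel: 0.8 × 0.32 / (π × 1.425²) = 0.040129. Accumulating E over each segment gives final E = 2.8089.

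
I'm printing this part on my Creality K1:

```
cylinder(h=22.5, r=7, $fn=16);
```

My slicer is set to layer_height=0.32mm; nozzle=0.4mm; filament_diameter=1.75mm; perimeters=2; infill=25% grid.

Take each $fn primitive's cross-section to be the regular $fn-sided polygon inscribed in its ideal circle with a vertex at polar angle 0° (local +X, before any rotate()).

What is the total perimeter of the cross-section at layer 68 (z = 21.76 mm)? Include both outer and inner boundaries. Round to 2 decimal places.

At z = 21.76 mm: the r=7 cylinder gives a regular 16-gon of circumradius 7 (constant along its height) (perimeter = 2·16·7.000·sin(180°/16) = 43.70 mm). Overall, the cross-section is a single solid region. Total boundary length (outer) = 43.70 mm.

43.70 mm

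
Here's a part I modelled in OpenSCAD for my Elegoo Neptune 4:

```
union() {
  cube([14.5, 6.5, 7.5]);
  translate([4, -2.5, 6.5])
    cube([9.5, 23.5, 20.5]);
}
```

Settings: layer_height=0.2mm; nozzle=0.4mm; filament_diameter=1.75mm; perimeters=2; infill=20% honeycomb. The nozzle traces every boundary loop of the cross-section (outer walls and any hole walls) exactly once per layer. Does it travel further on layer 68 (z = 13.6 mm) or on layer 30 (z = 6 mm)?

Layer 68 (z = 13.6): the cube is absent (z outside [0, 7.5]); the 9.5×23.5 cube at (4, -2.5) contributes its full rectangle (perimeter 66.00 mm); Merging all regions: only the 9.5×23.5 cube at (4, -2.5) is present, so the union is just that shape — boundary = 66.00 mm. So its perimeter = 66.00 mm. Layer 30 (z = 6): the cube (footprint 14.5×6.5) is included at this height (perimeter 42.00 mm); the cube at (4, -2.5) is absent (z outside [6.5, 27]); Combining (union): only the 14.5×6.5 cube is present, so the union is just that shape — boundary = 42.00 mm. So its perimeter = 42.00 mm. Layer 68 is larger (66.00 vs 42.00 mm).

layer 68 (z = 13.6 mm)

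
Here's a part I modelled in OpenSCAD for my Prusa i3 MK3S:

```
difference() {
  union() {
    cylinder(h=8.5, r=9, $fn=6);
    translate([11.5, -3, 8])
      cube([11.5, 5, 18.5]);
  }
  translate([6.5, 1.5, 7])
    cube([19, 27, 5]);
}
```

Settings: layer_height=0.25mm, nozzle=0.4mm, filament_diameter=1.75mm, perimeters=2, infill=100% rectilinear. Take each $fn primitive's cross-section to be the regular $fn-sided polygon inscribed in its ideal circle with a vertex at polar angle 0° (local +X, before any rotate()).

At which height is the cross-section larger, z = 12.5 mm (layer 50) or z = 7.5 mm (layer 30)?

Layer 50 (z = 12.5): the cylinder is not intersected at this z (z outside [0, 8.5]); the cube at (11.5, -3) is present — its section is the full 11.5×5 rectangle (area 57.50 mm²); Combining (union): only the 11.5×5 cube at (11.5, -3) is present, so the union is just that shape — area = 57.50 mm²; the cube at (6.5, 1.5) does not reach this height (z outside [7, 12]); Taking the first minus the rest: none of the subtracted shapes is present at this height, so that combined region is unchanged — area = 57.50 mm². So its area = 57.50 mm². Layer 30 (z = 7.5): the r=9 cylinder contributes a regular 6-gon of circumradius 9 (area = (6/2)·9.000²·sin(360°/6) = 210.44 mm²); the cube at (11.5, -3) does not reach this height (z outside [8, 26.5]); Merging all regions: only the r=9 cylinder is present, so the union is just that shape — area = 210.44 mm²; the 19×27 cube at (6.5, 1.5) contributes its full rectangle (area 513.00 mm²); After the difference (first − rest): starting from that combined region (210.44 mm²), the 19×27 cube at (6.5, 1.5) partially overlaps it — only the 2.31 mm² overlap (of its 513.00 mm²) is removed, clipping the outline — area = 208.13 mm². So its area = 208.13 mm². Layer 30 is larger (208.13 vs 57.50 mm²).

layer 30 (z = 7.5 mm)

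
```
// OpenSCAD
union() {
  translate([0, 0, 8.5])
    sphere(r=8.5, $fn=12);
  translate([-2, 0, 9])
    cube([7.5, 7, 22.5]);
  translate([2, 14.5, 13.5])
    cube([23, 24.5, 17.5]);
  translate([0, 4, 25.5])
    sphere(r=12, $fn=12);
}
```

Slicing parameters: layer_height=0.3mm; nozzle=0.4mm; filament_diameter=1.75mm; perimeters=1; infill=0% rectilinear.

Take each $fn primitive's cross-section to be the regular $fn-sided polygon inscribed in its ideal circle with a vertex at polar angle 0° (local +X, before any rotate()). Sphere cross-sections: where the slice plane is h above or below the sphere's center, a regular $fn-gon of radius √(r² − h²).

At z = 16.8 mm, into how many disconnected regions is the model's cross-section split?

At z = 16.8 mm: the r=8.5 sphere slices to a regular 12-gon of circumradius 1.833 (√(r²−h²) with h=8.3 from center); the cube at (-2, 0) (footprint 7.5×7) is included at this height; the cube at (2, 14.5) is present — its section is the full 23×24.5 rectangle; the r=12 sphere at (0, 4) contributes a regular 12-gon of circumradius √(12²−8.7²) = 8.265; Taking the union: the regions partially overlap (shared area 62.58 mm²), so overlapping operands fuse into one piece — 2 connected regions. The result has 2 disconnected regions.

2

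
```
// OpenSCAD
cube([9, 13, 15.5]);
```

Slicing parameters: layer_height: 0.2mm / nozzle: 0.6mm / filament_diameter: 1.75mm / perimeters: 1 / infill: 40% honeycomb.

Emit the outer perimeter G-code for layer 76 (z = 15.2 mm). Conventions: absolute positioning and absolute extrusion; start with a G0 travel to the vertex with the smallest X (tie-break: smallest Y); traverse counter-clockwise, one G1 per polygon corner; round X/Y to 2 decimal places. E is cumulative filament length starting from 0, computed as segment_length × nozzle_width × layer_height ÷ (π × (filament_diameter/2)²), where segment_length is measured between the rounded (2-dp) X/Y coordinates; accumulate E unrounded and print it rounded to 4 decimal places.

G0 X0.00 Y0.00 Z15.20
G1 X9.00 Y0.00 E0.4490
G1 X9.00 Y13.00 E1.0976
G1 X0.00 Y13.00 E1.5466
G1 X0.00 Y0.00 E2.1952

At z = 15.2 mm: the cube (footprint 9×13) is included at this height. The outline is a single polygon with 4 vertices. Extrusion per mm of travel: 0.6 × 0.2 / (π × 0.875²) = 0.049890. Accumulating E over each segment gives final E = 2.1952.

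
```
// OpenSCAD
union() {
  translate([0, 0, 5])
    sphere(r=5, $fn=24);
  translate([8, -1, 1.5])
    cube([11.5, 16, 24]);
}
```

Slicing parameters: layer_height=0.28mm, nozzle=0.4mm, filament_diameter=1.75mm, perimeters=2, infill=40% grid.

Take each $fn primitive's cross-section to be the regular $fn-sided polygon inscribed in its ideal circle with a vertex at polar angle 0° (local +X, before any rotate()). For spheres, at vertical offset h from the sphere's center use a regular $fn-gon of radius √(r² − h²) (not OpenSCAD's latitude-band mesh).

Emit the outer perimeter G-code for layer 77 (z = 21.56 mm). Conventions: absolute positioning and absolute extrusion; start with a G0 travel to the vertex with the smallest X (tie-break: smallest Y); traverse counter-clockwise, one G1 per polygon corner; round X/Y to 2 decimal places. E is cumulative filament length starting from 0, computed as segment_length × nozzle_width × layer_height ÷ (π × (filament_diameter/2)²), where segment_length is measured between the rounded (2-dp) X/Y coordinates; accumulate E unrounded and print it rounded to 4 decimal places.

G0 X8.00 Y-1.00 Z21.56
G1 X19.50 Y-1.00 E0.5355
G1 X19.50 Y15.00 E1.2805
G1 X8.00 Y15.00 E1.8160
G1 X8.00 Y-1.00 E2.5610

At z = 21.56 mm: the sphere is absent (|z−center|=16.560 > r=5); the cube at (8, -1) (footprint 11.5×16) is included at this height; Taking the union: only the 11.5×16 cube at (8, -1) is present, so the union is just that shape — 1 connected region. The outline is a single polygon with 4 vertices. Extrusion per mm of travel: 0.4 × 0.28 / (π × 0.875²) = 0.046564. Accumulating E over each segment gives final E = 2.5610.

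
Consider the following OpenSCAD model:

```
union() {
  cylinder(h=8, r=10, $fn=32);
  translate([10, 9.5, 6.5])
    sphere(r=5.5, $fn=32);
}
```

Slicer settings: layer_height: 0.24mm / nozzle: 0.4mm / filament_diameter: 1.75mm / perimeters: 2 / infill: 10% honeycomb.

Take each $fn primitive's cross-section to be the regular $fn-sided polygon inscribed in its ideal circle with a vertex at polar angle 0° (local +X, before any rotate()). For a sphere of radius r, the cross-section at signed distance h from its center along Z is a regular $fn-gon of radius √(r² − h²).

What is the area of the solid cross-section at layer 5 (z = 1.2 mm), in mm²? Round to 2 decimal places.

318.89 mm²

At z = 1.2 mm: the r=10 cylinder contributes a regular 32-gon of circumradius 10 (area = (32/2)·10.000²·sin(360°/32) = 312.14 mm²); the sphere at (10, 9.5): section is a regular 32-gon, circumradius = √(r²−h²) = √(5.5²−5.3²) = 1.470 (area = (32/2)·1.470²·sin(360°/32) = 6.74 mm²); Combining (union): the 2 present regions are separate (no shared area or edge), so areas and boundary lengths simply add and each stays a separate island — area = 318.89 mm². Overall, the cross-section has 2 separate islands. Net area = 318.89 mm².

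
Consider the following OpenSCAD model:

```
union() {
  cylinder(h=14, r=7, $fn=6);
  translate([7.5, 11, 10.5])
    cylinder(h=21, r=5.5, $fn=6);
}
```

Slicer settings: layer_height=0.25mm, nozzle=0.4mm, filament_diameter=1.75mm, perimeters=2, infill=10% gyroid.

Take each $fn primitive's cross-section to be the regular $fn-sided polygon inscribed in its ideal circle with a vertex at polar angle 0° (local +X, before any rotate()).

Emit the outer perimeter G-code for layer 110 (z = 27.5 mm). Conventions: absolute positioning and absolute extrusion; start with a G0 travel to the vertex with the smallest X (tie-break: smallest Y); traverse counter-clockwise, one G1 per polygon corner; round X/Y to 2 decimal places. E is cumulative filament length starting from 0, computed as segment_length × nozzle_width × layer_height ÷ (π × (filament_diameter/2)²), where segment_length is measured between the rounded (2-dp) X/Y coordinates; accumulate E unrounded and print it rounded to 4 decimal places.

G0 X2.00 Y11.00 Z27.50
G1 X4.75 Y6.24 E0.2286
G1 X10.25 Y6.24 E0.4572
G1 X13.00 Y11.00 E0.6858
G1 X10.25 Y15.76 E0.9143
G1 X4.75 Y15.76 E1.1430
G1 X2.00 Y11.00 E1.3715

At z = 27.5 mm: the cylinder is not intersected at this z (z outside [0, 14]); the r=5.5 cylinder at (7.5, 11) gives a regular 6-gon of circumradius 5.5 (constant along its height); Combining (union): only the r=5.5 cylinder at (7.5, 11) is present, so the union is just that shape — 1 connected region. The outline is a single polygon with 6 vertices. Extrusion per mm of travel: 0.4 × 0.25 / (π × 0.875²) = 0.041575. Accumulating E over each segment gives final E = 1.3715.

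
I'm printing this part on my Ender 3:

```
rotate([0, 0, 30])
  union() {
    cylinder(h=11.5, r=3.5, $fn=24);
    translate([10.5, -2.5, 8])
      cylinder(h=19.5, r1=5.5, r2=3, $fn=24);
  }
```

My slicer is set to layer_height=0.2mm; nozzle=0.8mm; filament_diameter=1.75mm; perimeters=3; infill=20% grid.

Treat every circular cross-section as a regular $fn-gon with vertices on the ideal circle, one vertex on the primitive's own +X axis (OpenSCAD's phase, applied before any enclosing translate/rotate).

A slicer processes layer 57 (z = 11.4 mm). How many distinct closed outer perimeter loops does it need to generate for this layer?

At z = 11.4 mm: the r=3.5 cylinder contributes a regular 24-gon of circumradius 3.5; the cone at (10.5, -2.5) contributes a regular 24-gon of circumradius 5.064 (interpolated between r1=5.5 and r2=3 at t=0.174); Merging all regions: the 2 present regions are separate (no shared area or edge), so areas and boundary lengths simply add and each stays a separate island — 2 connected regions; (whole slice rotated 30° about Z — lengths, areas and connectivity unchanged). The result has 2 disconnected regions.

2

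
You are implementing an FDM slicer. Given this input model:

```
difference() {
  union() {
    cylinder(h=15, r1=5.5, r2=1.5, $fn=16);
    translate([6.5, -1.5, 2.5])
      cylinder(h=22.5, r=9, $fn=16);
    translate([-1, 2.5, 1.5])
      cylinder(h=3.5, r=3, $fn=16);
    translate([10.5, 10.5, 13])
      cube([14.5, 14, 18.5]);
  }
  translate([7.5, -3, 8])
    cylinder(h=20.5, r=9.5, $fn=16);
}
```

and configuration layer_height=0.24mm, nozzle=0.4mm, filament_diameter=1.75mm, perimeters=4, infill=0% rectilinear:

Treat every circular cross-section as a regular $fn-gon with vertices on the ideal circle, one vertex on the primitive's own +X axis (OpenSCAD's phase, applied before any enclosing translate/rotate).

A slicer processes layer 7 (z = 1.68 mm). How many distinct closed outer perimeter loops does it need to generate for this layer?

1

At z = 1.68 mm: the cone: at t=0.112 of its height the radius interpolates to r₁+(r₂−r₁)t = 5.052, giving a regular 16-gon of that circumradius; the cylinder at (6.5, -1.5) is not intersected at this z (z outside [2.5, 25]); the r=3 cylinder at (-1, 2.5) gives a regular 16-gon of circumradius 3 (constant along its height); the cube at (10.5, 10.5) does not reach this height (z outside [13, 31.5]); Merging all regions: the regions partially overlap (shared area 25.17 mm²), so overlapping operands fuse into one piece — 1 connected region; the cylinder at (7.5, -3) is not intersected at this z (z outside [8, 28.5]); After the difference (first − rest): none of the subtracted shapes is present at this height, so that combined region is unchanged — 1 connected region. The result has 1 disconnected region.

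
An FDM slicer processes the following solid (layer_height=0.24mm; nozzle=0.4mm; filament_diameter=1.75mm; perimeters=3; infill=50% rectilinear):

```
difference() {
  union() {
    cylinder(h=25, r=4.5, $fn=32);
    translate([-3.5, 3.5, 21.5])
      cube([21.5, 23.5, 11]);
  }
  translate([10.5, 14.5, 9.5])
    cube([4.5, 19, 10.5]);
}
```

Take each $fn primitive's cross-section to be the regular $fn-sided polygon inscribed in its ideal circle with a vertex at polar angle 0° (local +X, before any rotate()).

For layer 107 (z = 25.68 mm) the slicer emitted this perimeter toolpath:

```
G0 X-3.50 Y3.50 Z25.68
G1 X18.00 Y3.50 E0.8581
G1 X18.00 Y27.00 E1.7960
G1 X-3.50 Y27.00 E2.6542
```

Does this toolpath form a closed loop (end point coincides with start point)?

Start point (G0): (-3.50, 3.50). End point (last G1): the path does not return to the start — open.

no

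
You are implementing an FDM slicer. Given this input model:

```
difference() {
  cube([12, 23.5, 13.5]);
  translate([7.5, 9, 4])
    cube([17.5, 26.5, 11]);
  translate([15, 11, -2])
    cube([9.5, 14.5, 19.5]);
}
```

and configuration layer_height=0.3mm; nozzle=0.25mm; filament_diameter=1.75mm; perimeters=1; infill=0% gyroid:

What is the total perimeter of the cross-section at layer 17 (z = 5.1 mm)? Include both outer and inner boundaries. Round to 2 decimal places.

At z = 5.1 mm: the 12×23.5 cube contributes its full rectangle (perimeter 71.00 mm); the 17.5×26.5 cube at (7.5, 9) contributes its full rectangle (perimeter 88.00 mm); the 9.5×14.5 cube at (15, 11) contributes its full rectangle (perimeter 48.00 mm); After the difference (first − rest): starting from the 12×23.5 cube, the 17.5×26.5 cube at (7.5, 9) partially overlaps it — only the 65.25 mm² overlap (of its 463.75 mm²) is removed, clipping the outline; the 9.5×14.5 cube at (15, 11) misses the remaining region (no effect) — boundary = 71.00 mm. Overall, the cross-section is a single solid region. Total boundary length (outer) = 71.00 mm.

71.00 mm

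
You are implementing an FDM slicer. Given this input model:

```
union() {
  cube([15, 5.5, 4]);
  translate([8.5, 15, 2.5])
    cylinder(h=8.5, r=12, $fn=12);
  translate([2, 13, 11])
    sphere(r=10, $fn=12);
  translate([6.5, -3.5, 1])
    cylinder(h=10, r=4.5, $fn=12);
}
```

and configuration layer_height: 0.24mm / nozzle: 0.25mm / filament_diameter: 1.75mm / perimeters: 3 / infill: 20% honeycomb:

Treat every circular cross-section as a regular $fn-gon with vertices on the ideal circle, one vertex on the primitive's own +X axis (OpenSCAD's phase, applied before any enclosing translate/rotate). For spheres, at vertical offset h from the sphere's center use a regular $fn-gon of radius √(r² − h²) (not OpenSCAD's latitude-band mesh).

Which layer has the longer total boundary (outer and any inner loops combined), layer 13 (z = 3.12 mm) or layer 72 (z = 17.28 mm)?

Layer 13 (z = 3.12): the cube is present — its section is the full 15×5.5 rectangle (perimeter 41.00 mm); the r=12 cylinder at (8.5, 15) gives a regular 12-gon of circumradius 12 (constant along its height) (perimeter = 2·12·12.000·sin(180°/12) = 74.54 mm); the r=10 sphere at (2, 13) contributes a regular 12-gon of circumradius √(10²−7.88²) = 6.157 (perimeter = 2·12·6.157·sin(180°/12) = 38.24 mm); the cylinder at (6.5, -3.5): section is a regular 12-gon, circumradius r=4.5 (perimeter = 2·12·4.500·sin(180°/12) = 27.95 mm); Taking the union: the regions partially overlap (shared area 131.44 mm²), so the edge portions inside another operand are dropped and the merged outline is re-measured after clipping — boundary = 105.12 mm. So its perimeter = 105.12 mm. Layer 72 (z = 17.28): the cube does not reach this height (z outside [0, 4]); the cylinder at (8.5, 15) is absent (z outside [2.5, 11]); the r=10 sphere at (2, 13) contributes a regular 12-gon of circumradius √(10²−6.28²) = 7.782 (perimeter = 2·12·7.782·sin(180°/12) = 48.34 mm); the cylinder at (6.5, -3.5) is absent (z outside [1, 11]); Merging all regions: only the r=10 sphere at (2, 13) is present, so the union is just that shape — boundary = 48.34 mm. So its perimeter = 48.34 mm. Layer 13 is larger (105.12 vs 48.34 mm).

layer 13 (z = 3.12 mm)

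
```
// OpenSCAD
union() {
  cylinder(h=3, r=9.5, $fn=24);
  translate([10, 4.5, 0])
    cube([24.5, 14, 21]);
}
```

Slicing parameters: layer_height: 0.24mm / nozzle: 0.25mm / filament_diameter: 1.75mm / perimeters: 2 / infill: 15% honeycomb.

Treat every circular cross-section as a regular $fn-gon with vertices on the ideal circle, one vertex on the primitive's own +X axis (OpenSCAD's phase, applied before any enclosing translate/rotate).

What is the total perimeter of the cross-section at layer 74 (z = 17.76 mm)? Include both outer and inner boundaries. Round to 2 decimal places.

77.00 mm

At z = 17.76 mm: the cylinder is absent (z outside [0, 3]); the cube at (10, 4.5) (footprint 24.5×14) is included at this height (perimeter 77.00 mm); Taking the union: only the 24.5×14 cube at (10, 4.5) is present, so the union is just that shape — boundary = 77.00 mm. Overall, the cross-section is a single solid region. Total boundary length (outer) = 77.00 mm.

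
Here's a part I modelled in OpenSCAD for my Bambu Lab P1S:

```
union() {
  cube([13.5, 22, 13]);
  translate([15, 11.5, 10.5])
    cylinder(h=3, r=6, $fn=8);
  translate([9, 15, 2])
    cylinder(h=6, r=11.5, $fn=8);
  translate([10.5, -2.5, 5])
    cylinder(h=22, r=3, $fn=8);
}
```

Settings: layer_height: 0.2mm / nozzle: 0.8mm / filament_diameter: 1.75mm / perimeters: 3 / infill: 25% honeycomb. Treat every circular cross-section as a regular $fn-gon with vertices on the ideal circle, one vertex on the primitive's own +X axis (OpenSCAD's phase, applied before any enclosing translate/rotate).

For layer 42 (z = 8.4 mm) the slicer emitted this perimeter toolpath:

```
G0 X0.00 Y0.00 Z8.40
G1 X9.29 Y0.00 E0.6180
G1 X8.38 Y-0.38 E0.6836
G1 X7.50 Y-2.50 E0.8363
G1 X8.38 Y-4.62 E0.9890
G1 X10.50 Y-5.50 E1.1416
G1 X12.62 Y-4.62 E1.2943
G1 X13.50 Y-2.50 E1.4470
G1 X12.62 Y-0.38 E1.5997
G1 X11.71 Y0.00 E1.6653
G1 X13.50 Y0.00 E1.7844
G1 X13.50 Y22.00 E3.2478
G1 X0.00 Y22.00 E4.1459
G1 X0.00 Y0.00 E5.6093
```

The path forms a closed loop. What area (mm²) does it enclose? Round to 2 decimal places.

321.84 mm²

Apply the shoelace formula to the sequence of (X, Y) vertices; enclosed area = 321.84 mm².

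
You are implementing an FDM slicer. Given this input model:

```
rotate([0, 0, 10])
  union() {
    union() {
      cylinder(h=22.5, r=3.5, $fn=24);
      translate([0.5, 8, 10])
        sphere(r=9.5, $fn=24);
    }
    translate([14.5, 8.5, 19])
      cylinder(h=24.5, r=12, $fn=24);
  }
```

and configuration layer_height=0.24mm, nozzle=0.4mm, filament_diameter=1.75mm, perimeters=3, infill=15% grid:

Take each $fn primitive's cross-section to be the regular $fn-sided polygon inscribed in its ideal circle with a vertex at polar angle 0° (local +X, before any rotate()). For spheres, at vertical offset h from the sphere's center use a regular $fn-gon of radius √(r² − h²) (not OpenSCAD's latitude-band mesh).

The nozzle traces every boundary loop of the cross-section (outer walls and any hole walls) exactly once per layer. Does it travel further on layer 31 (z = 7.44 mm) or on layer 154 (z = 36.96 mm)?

layer 154 (z = 36.96 mm)

Layer 31 (z = 7.44): the r=3.5 cylinder gives a regular 24-gon of circumradius 3.5 (constant along its height) (perimeter = 2·24·3.500·sin(180°/24) = 21.93 mm); the sphere at (0.5, 8): section is a regular 24-gon, circumradius = √(r²−h²) = √(9.5²−2.56²) = 9.149 (perimeter = 2·24·9.149·sin(180°/24) = 57.32 mm); Taking the union: the regions partially overlap (shared area 24.96 mm²), so the edge portions inside another operand are dropped and the merged outline is re-measured after clipping — boundary = 60.38 mm; the cylinder at (14.5, 8.5) is absent (z outside [19, 43.5]); Taking the union: only that combined region is present, so the union is just that shape — boundary = 60.38 mm; (rotated 10° about Z; rotation is an isometry so areas/perimeters/island counts are preserved). So its perimeter = 60.38 mm. Layer 154 (z = 36.96): the cylinder is not intersected at this z (z outside [0, 22.5]); the sphere at (0.5, 8) does not reach this height (|z−center|=26.960 > r=9.5); Merging all regions: nothing is present at this height; the r=12 cylinder at (14.5, 8.5) contributes a regular 24-gon of circumradius 12 (perimeter = 2·24·12.000·sin(180°/24) = 75.18 mm); Merging all regions: only the r=12 cylinder at (14.5, 8.5) is present, so the union is just that shape — boundary = 75.18 mm; (rotated 10° about Z; rotation is an isometry so areas/perimeters/island counts are preserved). So its perimeter = 75.18 mm. Layer 154 is larger (75.18 vs 60.38 mm).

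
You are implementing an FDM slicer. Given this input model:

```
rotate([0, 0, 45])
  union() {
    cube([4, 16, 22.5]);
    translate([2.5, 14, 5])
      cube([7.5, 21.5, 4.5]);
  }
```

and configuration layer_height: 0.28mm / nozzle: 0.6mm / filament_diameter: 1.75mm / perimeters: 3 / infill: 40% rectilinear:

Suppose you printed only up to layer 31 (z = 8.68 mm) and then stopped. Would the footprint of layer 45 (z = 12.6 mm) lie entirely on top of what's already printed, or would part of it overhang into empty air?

entirely on top

Compare the two slices. At z = 8.68: the 4×16 cube contributes its full rectangle (area 64.00 mm²); the 7.5×21.5 cube at (2.5, 14) contributes its full rectangle (area 161.25 mm²); Merging all regions: the regions partially overlap — summed areas 225.25 mm² minus the doubly-counted overlap 3.00 mm² gives 222.25 mm² — area = 222.25 mm²; (whole slice rotated 45° about Z — lengths, areas and connectivity unchanged). At z = 12.6: the cube (footprint 4×16) is included at this height (area 64.00 mm²); the cube at (2.5, 14) does not reach this height (z outside [5, 9.5]); Combining (union): only the 4×16 cube is present, so the union is just that shape — area = 64.00 mm²; (whole slice rotated 45° about Z — lengths, areas and connectivity unchanged). Checking containment: the cross-section at z = 12.6 is a subset of the cross-section at z = 8.68.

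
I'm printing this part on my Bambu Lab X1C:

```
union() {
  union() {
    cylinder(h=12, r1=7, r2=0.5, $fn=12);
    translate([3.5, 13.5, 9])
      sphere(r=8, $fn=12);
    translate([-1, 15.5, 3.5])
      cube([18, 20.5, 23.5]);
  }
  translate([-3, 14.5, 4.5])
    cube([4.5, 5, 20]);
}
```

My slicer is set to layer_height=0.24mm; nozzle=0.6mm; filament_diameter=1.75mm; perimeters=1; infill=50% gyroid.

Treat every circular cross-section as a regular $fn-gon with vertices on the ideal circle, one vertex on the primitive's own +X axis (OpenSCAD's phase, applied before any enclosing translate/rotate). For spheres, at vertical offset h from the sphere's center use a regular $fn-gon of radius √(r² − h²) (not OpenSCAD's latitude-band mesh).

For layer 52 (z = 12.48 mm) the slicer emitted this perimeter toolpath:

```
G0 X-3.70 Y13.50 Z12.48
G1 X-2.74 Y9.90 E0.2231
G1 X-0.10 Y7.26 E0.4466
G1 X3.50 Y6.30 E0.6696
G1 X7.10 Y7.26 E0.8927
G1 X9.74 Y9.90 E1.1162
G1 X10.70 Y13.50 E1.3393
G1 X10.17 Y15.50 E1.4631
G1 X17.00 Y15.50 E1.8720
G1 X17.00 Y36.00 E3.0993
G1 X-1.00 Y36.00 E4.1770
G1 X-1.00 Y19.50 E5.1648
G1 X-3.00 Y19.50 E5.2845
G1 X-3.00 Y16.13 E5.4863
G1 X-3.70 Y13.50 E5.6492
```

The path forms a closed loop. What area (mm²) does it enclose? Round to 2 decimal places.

482.61 mm²

Apply the shoelace formula to the sequence of (X, Y) vertices; enclosed area = 482.61 mm².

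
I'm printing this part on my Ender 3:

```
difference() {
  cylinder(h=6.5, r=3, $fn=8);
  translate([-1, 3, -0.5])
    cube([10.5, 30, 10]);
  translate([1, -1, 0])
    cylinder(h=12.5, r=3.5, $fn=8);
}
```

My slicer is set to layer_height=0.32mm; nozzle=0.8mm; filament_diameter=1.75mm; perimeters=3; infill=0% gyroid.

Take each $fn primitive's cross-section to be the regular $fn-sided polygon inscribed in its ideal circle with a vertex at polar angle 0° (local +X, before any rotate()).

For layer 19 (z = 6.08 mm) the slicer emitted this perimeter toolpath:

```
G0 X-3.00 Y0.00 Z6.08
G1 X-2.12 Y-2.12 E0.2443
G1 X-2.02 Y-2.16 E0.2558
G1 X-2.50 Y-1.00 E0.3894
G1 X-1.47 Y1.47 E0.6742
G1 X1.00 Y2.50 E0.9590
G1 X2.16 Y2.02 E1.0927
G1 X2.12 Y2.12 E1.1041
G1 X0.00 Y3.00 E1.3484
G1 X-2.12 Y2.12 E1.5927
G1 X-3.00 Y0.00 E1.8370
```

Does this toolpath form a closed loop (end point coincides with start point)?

yes

Start point (G0): (-3.00, 0.00). End point (last G1): the path returns to the start — closed.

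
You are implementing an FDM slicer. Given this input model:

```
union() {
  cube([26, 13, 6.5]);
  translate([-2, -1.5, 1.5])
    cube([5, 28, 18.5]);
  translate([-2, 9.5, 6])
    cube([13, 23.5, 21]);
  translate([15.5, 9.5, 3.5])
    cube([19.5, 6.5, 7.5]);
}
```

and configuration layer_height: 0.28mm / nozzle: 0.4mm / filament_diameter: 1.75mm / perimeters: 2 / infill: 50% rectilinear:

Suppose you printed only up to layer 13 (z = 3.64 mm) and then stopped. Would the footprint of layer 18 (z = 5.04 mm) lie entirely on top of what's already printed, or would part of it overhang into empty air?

entirely on top

Compare the two slices. At z = 3.64: the cube is present — its section is the full 26×13 rectangle (area 338.00 mm²); the cube at (-2, -1.5) (footprint 5×28) is included at this height (area 140.00 mm²); the cube at (-2, 9.5) is absent (z outside [6, 27]); the cube at (15.5, 9.5) (footprint 19.5×6.5) is included at this height (area 126.75 mm²); Merging all regions: the regions partially overlap — summed areas 604.75 mm² minus the doubly-counted overlap 75.75 mm² gives 529.00 mm² — area = 529.00 mm². At z = 5.04: the 26×13 cube contributes its full rectangle (area 338.00 mm²); the cube at (-2, -1.5) (footprint 5×28) is included at this height (area 140.00 mm²); the cube at (-2, 9.5) is absent (z outside [6, 27]); the 19.5×6.5 cube at (15.5, 9.5) contributes its full rectangle (area 126.75 mm²); Combining (union): the regions partially overlap — summed areas 604.75 mm² minus the doubly-counted overlap 75.75 mm² gives 529.00 mm² — area = 529.00 mm². Checking containment: the cross-section at z = 5.04 is a subset of the cross-section at z = 3.64.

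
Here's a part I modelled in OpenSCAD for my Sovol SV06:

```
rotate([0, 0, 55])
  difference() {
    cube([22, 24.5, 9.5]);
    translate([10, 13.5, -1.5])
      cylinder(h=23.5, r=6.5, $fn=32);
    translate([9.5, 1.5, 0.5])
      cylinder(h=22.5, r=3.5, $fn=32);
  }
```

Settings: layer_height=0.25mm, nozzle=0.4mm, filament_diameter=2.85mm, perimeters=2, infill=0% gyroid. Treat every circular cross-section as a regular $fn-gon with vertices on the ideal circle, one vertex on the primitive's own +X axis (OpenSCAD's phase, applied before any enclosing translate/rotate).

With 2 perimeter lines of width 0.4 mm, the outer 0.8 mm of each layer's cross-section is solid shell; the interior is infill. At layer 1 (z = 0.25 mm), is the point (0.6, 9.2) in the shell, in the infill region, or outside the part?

infill

At z = 0.25 mm: the cube is present — its section is the full 22×24.5 rectangle; the r=6.5 cylinder at (10, 13.5) contributes a regular 32-gon of circumradius 6.5; the cylinder at (9.5, 1.5) is not intersected at this z (z outside [0.5, 23]); Subtracting the remaining from the first: starting from the 22×24.5 cube, the r=6.5 cylinder at (10, 13.5) lies wholly inside it (removes its full 131.88 mm² and its 40.78 mm outline becomes a hole wall) — 1 connected region with 1 hole; (rotated 55° about Z; rotation is an isometry so areas/perimeters/island counts are preserved). Overall, the cross-section is one region with 1 hole. Undo the 55° rotation: the query point maps to (7.880, 4.785) in the un-rotated model frame. The nearest boundary edge runs (7.51, 7.49)→(8.73, 7.12); distance from the point to it = 2.49 mm. The point is inside the cross-section and 2.49 mm from the nearest boundary — more than the 0.8 mm shell width (2 × 0.4), so it's in the infill interior.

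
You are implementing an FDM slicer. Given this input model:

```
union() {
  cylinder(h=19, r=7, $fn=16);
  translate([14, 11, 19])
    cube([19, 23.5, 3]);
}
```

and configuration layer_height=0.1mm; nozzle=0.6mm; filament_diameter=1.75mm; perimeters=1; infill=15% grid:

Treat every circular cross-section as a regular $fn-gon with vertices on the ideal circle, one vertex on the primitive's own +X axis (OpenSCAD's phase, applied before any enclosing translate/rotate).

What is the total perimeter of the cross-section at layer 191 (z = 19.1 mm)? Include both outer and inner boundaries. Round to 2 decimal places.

85.00 mm

At z = 19.1 mm: the cylinder does not reach this height (z outside [0, 19]); the cube at (14, 11) is present — its section is the full 19×23.5 rectangle (perimeter 85.00 mm); Combining (union): only the 19×23.5 cube at (14, 11) is present, so the union is just that shape — boundary = 85.00 mm. Overall, the cross-section is a single solid region. Total boundary length (outer) = 85.00 mm.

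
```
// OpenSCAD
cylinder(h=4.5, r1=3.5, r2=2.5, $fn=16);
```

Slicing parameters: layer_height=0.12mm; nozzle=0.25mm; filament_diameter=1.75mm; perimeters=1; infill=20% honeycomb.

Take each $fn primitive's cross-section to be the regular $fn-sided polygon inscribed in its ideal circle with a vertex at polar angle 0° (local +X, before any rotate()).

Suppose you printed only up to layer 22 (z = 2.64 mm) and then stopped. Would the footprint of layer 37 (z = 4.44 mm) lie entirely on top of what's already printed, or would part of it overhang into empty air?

entirely on top

Compare the two slices. At z = 2.64: the cone (r1=3.5→r2=2.5) has section circumradius 2.913 here — a regular 16-gon (area = (16/2)·2.913²·sin(360°/16) = 25.98 mm²). At z = 4.44: the cone contributes a regular 16-gon of circumradius 2.513 (interpolated between r1=3.5 and r2=2.5 at t=0.987) (area = (16/2)·2.513²·sin(360°/16) = 19.34 mm²). Checking containment: the cross-section at z = 4.44 is a subset of the cross-section at z = 2.64.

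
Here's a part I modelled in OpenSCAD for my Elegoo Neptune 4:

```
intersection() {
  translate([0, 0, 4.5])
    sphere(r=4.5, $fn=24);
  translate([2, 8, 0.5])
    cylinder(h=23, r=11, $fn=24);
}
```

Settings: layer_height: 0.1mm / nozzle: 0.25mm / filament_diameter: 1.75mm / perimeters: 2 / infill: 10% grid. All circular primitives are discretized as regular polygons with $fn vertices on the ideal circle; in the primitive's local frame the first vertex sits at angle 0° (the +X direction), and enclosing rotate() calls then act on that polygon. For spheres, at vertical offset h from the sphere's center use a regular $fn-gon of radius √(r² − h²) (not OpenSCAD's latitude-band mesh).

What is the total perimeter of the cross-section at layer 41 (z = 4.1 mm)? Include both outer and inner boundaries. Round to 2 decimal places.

At z = 4.1 mm: the r=4.5 sphere slices to a regular 24-gon of circumradius 4.482 (√(r²−h²) with h=0.4 from center) (perimeter = 2·24·4.482·sin(180°/24) = 28.08 mm); the r=11 cylinder at (2, 8) gives a regular 24-gon of circumradius 11 (constant along its height) (perimeter = 2·24·11.000·sin(180°/24) = 68.92 mm); Taking the intersection: the r=11 cylinder at (2, 8) partially overlaps the r=4.5 sphere; clipping to the common part keeps 51.95 mm² — boundary = 26.26 mm. Overall, the cross-section is a single solid region. Total boundary length (outer) = 26.26 mm.

26.26 mm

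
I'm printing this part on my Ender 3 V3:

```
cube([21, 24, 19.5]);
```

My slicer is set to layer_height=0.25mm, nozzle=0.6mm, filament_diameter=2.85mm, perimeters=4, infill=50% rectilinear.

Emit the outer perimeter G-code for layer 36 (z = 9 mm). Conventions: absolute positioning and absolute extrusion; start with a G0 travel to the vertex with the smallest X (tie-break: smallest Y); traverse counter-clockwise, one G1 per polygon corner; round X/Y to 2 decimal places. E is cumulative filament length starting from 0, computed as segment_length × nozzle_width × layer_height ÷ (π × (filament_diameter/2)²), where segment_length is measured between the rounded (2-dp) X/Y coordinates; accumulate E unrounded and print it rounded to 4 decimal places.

At z = 9 mm: the cube is present — its section is the full 21×24 rectangle. The outline is a single polygon with 4 vertices. Extrusion per mm of travel: 0.6 × 0.25 / (π × 1.425²) = 0.023513. Accumulating E over each segment gives final E = 2.1162.

G0 X0.00 Y0.00 Z9.00
G1 X21.00 Y0.00 E0.4938
G1 X21.00 Y24.00 E1.0581
G1 X0.00 Y24.00 E1.5519
G1 X0.00 Y0.00 E2.1162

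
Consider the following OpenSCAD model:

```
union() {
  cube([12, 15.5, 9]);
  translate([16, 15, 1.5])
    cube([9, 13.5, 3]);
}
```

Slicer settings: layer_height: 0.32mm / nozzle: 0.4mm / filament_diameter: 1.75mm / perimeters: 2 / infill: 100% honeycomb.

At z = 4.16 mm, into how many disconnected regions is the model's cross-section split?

At z = 4.16 mm: the cube is present — its section is the full 12×15.5 rectangle; the cube at (16, 15) (footprint 9×13.5) is included at this height; Taking the union: the 2 present regions are separate (no shared area or edge), so areas and boundary lengths simply add and each stays a separate island — 2 connected regions. The result has 2 disconnected regions.

2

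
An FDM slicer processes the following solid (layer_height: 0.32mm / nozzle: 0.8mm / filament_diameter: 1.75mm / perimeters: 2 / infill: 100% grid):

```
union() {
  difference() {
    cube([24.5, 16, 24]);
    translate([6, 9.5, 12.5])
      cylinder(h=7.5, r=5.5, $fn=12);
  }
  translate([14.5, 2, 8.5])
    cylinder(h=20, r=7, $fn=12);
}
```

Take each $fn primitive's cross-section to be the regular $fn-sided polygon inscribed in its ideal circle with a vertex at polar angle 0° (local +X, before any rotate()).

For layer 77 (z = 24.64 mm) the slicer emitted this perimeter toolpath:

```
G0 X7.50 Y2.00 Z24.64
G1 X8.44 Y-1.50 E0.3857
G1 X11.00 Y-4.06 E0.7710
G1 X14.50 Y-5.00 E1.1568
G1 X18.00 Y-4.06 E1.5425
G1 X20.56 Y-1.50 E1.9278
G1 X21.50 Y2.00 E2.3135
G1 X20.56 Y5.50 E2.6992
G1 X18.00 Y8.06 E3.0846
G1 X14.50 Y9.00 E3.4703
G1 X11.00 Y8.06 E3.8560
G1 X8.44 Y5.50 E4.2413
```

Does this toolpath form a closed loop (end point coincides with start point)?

Start point (G0): (7.50, 2.00). End point (last G1): the path does not return to the start — open.

no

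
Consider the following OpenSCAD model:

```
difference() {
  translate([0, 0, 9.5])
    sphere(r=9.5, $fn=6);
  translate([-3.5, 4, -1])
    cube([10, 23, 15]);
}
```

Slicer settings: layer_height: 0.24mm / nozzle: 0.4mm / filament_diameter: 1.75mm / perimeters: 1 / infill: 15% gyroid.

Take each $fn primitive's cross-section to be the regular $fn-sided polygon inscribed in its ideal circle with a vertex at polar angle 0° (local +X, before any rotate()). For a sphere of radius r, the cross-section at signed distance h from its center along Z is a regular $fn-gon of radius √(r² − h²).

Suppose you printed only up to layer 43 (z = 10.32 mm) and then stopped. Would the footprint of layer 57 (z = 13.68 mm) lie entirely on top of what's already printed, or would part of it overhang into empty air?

entirely on top

Compare the two slices. At z = 10.32: the r=9.5 sphere slices to a regular 6-gon of circumradius 9.465 (√(r²−h²) with h=0.82 from center) (area = (6/2)·9.465²·sin(360°/6) = 232.73 mm²); the 10×23 cube at (-3.5, 4) contributes its full rectangle (area 230.00 mm²); After the difference (first − rest): starting from the r=9.5 sphere (232.73 mm²), the 10×23 cube at (-3.5, 4) partially overlaps it — only the 39.26 mm² overlap (of its 230.00 mm²) is removed, clipping the outline — area = 193.47 mm². At z = 13.68: the sphere: section is a regular 6-gon, circumradius = √(r²−h²) = √(9.5²−4.18²) = 8.531 (area = (6/2)·8.531²·sin(360°/6) = 189.08 mm²); the cube at (-3.5, 4) is present — its section is the full 10×23 rectangle (area 230.00 mm²); Taking the first minus the rest: starting from the r=9.5 sphere (189.08 mm²), the 10×23 cube at (-3.5, 4) partially overlaps it — only the 29.62 mm² overlap (of its 230.00 mm²) is removed, clipping the outline — area = 159.46 mm². Checking containment: the cross-section at z = 13.68 is a subset of the cross-section at z = 10.32.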